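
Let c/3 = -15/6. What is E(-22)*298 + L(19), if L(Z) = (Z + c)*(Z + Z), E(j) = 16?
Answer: 5205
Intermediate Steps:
c = -15/2 (c = 3*(-15/6) = 3*(-15*⅙) = 3*(-5/2) = -15/2 ≈ -7.5000)
L(Z) = 2*Z*(-15/2 + Z) (L(Z) = (Z - 15/2)*(Z + Z) = (-15/2 + Z)*(2*Z) = 2*Z*(-15/2 + Z))
E(-22)*298 + L(19) = 16*298 + 19*(-15 + 2*19) = 4768 + 19*(-15 + 38) = 4768 + 19*23 = 4768 + 437 = 5205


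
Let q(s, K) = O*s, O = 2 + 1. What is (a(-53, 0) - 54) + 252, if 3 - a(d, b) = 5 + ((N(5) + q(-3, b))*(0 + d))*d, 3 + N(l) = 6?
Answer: 17050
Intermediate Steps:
O = 3
N(l) = 3 (N(l) = -3 + 6 = 3)
q(s, K) = 3*s
a(d, b) = -2 + 6*d² (a(d, b) = 3 - (5 + ((3 + 3*(-3))*(0 + d))*d) = 3 - (5 + ((3 - 9)*d)*d) = 3 - (5 + (-6*d)*d) = 3 - (5 - 6*d²) = 3 + (-5 + 6*d²) = -2 + 6*d²)
(a(-53, 0) - 54) + 252 = ((-2 + 6*(-53)²) - 54) + 252 = ((-2 + 6*2809) - 54) + 252 = ((-2 + 16854) - 54) + 252 = (16852 - 54) + 252 = 16798 + 252 = 17050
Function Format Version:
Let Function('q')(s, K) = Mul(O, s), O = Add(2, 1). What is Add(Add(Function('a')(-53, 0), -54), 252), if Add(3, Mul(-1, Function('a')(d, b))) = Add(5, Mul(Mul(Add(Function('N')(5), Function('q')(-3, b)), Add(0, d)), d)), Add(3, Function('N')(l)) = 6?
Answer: 17050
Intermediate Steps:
O = 3
Function('N')(l) = 3 (Function('N')(l) = Add(-3, 6) = 3)
Function('q')(s, K) = Mul(3, s)
Function('a')(d, b) = Add(-2, Mul(6, Pow(d, 2))) (Function('a')(d, b) = Add(3, Mul(-1, Add(5, Mul(Mul(Add(3, Mul(3, -3)), Add(0, d)), d)))) = Add(3, Mul(-1, Add(5, Mul(Mul(Add(3, -9), d), d)))) = Add(3, Mul(-1, Add(5, Mul(Mul(-6, d), d)))) = Add(3, Mul(-1, Add(5, Mul(-6, Pow(d, 2))))) = Add(3, Add(-5, Mul(6, Pow(d, 2)))) = Add(-2, Mul(6, Pow(d, 2))))
Add(Add(Function('a')(-53, 0), -54), 252) = Add(Add(Add(-2, Mul(6, Pow(-53, 2))), -54), 252) = Add(Add(Add(-2, Mul(6, 2809)), -54), 252) = Add(Add(Add(-2, 16854), -54), 252) = Add(Add(16852, -54), 252) = Add(16798, 252) = 17050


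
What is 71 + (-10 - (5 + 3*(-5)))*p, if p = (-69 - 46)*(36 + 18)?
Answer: 71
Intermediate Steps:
p = -6210 (p = -115*54 = -6210)
71 + (-10 - (5 + 3*(-5)))*p = 71 + (-10 - (5 + 3*(-5)))*(-6210) = 71 + (-10 - (5 - 15))*(-6210) = 71 + (-10 - 1*(-10))*(-6210) = 71 + (-10 + 10)*(-6210) = 71 + 0*(-6210) = 71 + 0 = 71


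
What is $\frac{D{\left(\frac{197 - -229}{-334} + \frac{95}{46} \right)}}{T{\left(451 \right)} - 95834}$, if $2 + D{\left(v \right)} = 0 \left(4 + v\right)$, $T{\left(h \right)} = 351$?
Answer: $\frac{2}{95483} \approx 2.0946 \cdot 10^{-5}$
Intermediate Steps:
$D{\left(v \right)} = -2$ ($D{\left(v \right)} = -2 + 0 \left(4 + v\right) = -2 + 0 = -2$)
$\frac{D{\left(\frac{197 - -229}{-334} + \frac{95}{46} \right)}}{T{\left(451 \right)} - 95834} = - \frac{2}{351 - 95834} = - \frac{2}{-95483} = \left(-2\right) \left(- \frac{1}{95483}\right) = \frac{2}{95483}$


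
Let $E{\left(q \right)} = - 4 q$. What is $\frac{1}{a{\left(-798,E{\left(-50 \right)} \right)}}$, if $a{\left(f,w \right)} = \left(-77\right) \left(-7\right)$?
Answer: $\frac{1}{539} \approx 0.0018553$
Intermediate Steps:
$a{\left(f,w \right)} = 539$
$\frac{1}{a{\left(-798,E{\left(-50 \right)} \right)}} = \frac{1}{539}$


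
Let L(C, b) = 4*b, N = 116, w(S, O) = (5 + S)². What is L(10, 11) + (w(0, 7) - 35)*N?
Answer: -1116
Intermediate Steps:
L(10, 11) + (w(0, 7) - 35)*N = 4*11 + ((5 + 0)² - 35)*116 = 44 + (5² - 35)*116 = 44 + (25 - 35)*116 = 44 - 10*116 = 44 - 1160 = -1116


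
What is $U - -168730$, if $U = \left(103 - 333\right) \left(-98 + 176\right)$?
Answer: $150790$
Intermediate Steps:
$U = -17940$ ($U = \left(-230\right) 78 = -17940$)
$U - -168730 = -17940 - -168730 = -17940 + 168730 = 150790$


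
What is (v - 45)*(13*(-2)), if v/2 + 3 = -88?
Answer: 5902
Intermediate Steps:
v = -182 (v = -6 + 2*(-88) = -6 - 176 = -182)
(v - 45)*(13*(-2)) = (-182 - 45)*(13*(-2)) = -227*(-26) = 5902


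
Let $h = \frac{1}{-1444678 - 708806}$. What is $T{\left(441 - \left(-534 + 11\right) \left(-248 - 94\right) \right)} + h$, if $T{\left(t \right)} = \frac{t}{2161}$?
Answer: $- \frac{384235384861}{4653678924} \approx -82.566$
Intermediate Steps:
$T{\left(t \right)} = \frac{t}{2161}$
$h = - \frac{1}{2153484}$ ($h = \frac{1}{-2153484} = - \frac{1}{2153484} \approx -4.6436 \cdot 10^{-7}$)
$T{\left(441 - \left(-534 + 11\right) \left(-248 - 94\right) \right)} + h = \frac{441 - \left(-534 + 11\right) \left(-248 - 94\right)}{2161} - \frac{1}{2153484} = \frac{441 - \left(-523\right) \left(-342\right)}{2161} - \frac{1}{2153484} = \frac{441 - 178866}{2161} - \frac{1}{2153484} = \frac{1}{2161} \left(-178425\right) - \frac{1}{2153484} = - \frac{178425}{2161} - \frac{1}{2153484} = - \frac{384235384861}{4653678924}$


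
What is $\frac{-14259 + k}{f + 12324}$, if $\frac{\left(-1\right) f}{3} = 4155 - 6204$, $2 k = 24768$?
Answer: $- \frac{625}{6157} \approx -0.10151$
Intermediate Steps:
$k = 12384$ ($k = \frac{1}{2} \cdot 24768 = 12384$)
$f = 6147$ ($f = - 3 \left(4155 - 6204\right) = \left(-3\right) \left(-2049\right) = 6147$)
$\frac{-14259 + k}{f + 12324} = \frac{-14259 + 12384}{6147 + 12324} = - \frac{1875}{18471} = \left(-1875\right) \frac{1}{18471} = - \frac{625}{6157}$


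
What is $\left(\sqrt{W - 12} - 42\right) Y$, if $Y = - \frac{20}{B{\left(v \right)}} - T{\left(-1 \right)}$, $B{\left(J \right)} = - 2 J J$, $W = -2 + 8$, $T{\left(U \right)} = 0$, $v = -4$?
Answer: $- \frac{105}{4} + \frac{5 i \sqrt{6}}{8} \approx -26.25 + 1.5309 i$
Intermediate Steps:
$W = 6$
$B{\left(J \right)} = - 2 J^{2}$
$Y = \frac{5}{8}$ ($Y = - \frac{20}{\left(-2\right) \left(-4\right)^{2}} - 0 = - \frac{20}{\left(-2\right) 16} + 0 = - \frac{20}{-32} + 0 = \left(-20\right) \left(- \frac{1}{32}\right) + 0 = \frac{5}{8} + 0 = \frac{5}{8} \approx 0.625$)
$\left(\sqrt{W - 12} - 42\right) Y = \left(\sqrt{6 - 12} - 42\right) \frac{5}{8} = \left(\sqrt{-6} - 42\right) \frac{5}{8} = \left(i \sqrt{6} - 42\right) \frac{5}{8} = \left(-42 + i \sqrt{6}\right) \frac{5}{8} = - \frac{105}{4} + \frac{5 i \sqrt{6}}{8}$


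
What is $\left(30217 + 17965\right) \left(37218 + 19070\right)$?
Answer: $2712068416$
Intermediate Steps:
$\left(30217 + 17965\right) \left(37218 + 19070\right) = 48182 \cdot 56288 = 2712068416$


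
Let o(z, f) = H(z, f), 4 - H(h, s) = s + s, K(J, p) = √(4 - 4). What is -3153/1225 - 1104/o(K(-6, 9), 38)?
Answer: 46891/3675 ≈ 12.759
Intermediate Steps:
K(J, p) = 0 (K(J, p) = √0 = 0)
H(h, s) = 4 - 2*s (H(h, s) = 4 - (s + s) = 4 - 2*s)
o(z, f) = 4 - 2*f
-3153/1225 - 1104/o(K(-6, 9), 38) = -3153/1225 - 1104/(4 - 2*38) = -3153*1/1225 - 1104/(4 - 76) = -3153/1225 - 1104/(-72) = -3153/1225 - 1104*(-1/72) = -3153/1225 + 46/3 = 46891/3675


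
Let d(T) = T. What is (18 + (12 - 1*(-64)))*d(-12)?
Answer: -1128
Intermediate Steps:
(18 + (12 - 1*(-64)))*d(-12) = (18 + (12 - 1*(-64)))*(-12) = (18 + (12 + 64))*(-12) = (18 + 76)*(-12) = 94*(-12) = -1128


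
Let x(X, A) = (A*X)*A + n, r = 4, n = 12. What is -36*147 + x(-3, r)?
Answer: -5328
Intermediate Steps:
x(X, A) = 12 + X*A² (x(X, A) = (A*X)*A + 12 = X*A² + 12 = 12 + X*A²)
-36*147 + x(-3, r) = -36*147 + (12 - 3*4²) = -5292 + (12 - 3*16) = -5292 + (12 - 48) = -5292 - 36 = -5328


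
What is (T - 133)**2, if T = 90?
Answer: 1849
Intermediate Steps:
(T - 133)**2 = (90 - 133)**2 = (-43)**2 = 1849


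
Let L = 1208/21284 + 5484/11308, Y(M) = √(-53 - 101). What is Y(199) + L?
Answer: 8148845/15042467 + I*√154 ≈ 0.54172 + 12.41*I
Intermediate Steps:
Y(M) = I*√154 (Y(M) = √(-154) = I*√154)
L = 8148845/15042467 (L = 1208*(1/21284) + 5484*(1/11308) = 302/5321 + 1371/2827 = 8148845/15042467 ≈ 0.54172)
Y(199) + L = I*√154 + 8148845/15042467 = 8148845/15042467 + I*√154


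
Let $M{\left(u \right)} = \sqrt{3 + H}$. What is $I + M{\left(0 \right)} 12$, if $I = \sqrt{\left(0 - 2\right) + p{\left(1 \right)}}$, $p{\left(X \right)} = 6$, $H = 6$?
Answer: $38$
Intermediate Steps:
$M{\left(u \right)} = 3$ ($M{\left(u \right)} = \sqrt{3 + 6} = \sqrt{9} = 3$)
$I = 2$ ($I = \sqrt{\left(0 - 2\right) + 6} = \sqrt{-2 + 6} = \sqrt{4} = 2$)
$I + M{\left(0 \right)} 12 = 2 + 3 \cdot 12 = 2 + 36 = 38$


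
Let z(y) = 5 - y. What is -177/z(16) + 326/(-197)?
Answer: 31283/2167 ≈ 14.436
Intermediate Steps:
-177/z(16) + 326/(-197) = -177/(5 - 1*16) + 326/(-197) = -177/(5 - 16) + 326*(-1/197) = -177/(-11) - 326/197 = -177*(-1/11) - 326/197 = 177/11 - 326/197 = 31283/2167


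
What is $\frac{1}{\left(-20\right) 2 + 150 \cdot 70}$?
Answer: $\frac{1}{10460} \approx 9.5602 \cdot 10^{-5}$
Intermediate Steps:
$\frac{1}{\left(-20\right) 2 + 150 \cdot 70} = \frac{1}{-40 + 10500} = \frac{1}{10460}$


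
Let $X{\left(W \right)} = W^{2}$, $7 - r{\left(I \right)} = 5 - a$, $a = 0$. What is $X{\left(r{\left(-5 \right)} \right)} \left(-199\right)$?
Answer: $-796$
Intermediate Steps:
$r{\left(I \right)} = 2$ ($r{\left(I \right)} = 7 - \left(5 - 0\right) = 7 - \left(5 + 0\right) = 7 - 5 = 2$)
$X{\left(r{\left(-5 \right)} \right)} \left(-199\right) = 2^{2} \left(-199\right) = 4 \left(-199\right) = -796$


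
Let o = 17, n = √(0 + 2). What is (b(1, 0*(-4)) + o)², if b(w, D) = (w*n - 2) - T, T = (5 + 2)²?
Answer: (34 - √2)² ≈ 1061.8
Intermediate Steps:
n = √2 ≈ 1.4142
T = 49 (T = 7² = 49)
b(w, D) = -51 + w*√2 (b(w, D) = (w*√2 - 2) - 1*49 = (-2 + w*√2) - 49 = -51 + w*√2)
(b(1, 0*(-4)) + o)² = ((-51 + 1*√2) + 17)² = ((-51 + √2) + 17)² = (-34 + √2)²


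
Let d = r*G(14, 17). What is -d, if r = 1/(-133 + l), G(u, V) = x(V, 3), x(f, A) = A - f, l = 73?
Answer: -7/30 ≈ -0.23333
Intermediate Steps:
G(u, V) = 3 - V
r = -1/60 (r = 1/(-133 + 73) = 1/(-60) = -1/60 ≈ -0.016667)
d = 7/30 (d = -(3 - 1*17)/60 = -(3 - 17)/60 = -1/60*(-14) = 7/30 ≈ 0.23333)
-d = -1*7/30 = -7/30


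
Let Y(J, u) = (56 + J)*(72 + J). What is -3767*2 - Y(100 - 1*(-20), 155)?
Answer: -41326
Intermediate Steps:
-3767*2 - Y(100 - 1*(-20), 155) = -3767*2 - (4032 + (100 - 1*(-20))² + 128*(100 - 1*(-20))) = -7534 - (4032 + (100 + 20)² + 128*(100 + 20)) = -7534 - (4032 + 120² + 128*120) = -7534 - (4032 + 14400 + 15360) = -7534 - 1*33792 = -7534 - 33792 = -41326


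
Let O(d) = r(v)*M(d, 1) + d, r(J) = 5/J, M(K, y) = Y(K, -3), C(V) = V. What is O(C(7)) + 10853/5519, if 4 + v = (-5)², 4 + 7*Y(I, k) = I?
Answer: 2452409/270431 ≈ 9.0685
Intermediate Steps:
Y(I, k) = -4/7 + I/7
M(K, y) = -4/7 + K/7
v = 21 (v = -4 + (-5)² = -4 + 25 = 21)
O(d) = -20/147 + 152*d/147 (O(d) = (5/21)*(-4/7 + d/7) + d = (5*(1/21))*(-4/7 + d/7) + d = 5*(-4/7 + d/7)/21 + d = (-20/147 + 5*d/147) + d = -20/147 + 152*d/147)
O(C(7)) + 10853/5519 = (-20/147 + (152/147)*7) + 10853/5519 = (-20/147 + 152/21) + 10853*(1/5519) = 348/49 + 10853/5519 = 2452409/270431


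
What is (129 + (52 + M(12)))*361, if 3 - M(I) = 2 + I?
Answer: 61370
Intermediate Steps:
M(I) = 1 - I (M(I) = 3 - (2 + I) = 3 + (-2 - I) = 1 - I)
(129 + (52 + M(12)))*361 = (129 + (52 + (1 - 1*12)))*361 = (129 + (52 + (1 - 12)))*361 = (129 + (52 - 11))*361 = (129 + 41)*361 = 170*361 = 61370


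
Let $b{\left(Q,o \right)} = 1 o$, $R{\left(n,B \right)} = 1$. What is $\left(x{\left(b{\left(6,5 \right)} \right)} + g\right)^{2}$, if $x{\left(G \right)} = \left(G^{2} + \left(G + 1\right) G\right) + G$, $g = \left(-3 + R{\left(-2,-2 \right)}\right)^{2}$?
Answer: $4096$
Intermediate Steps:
$b{\left(Q,o \right)} = o$
$g = 4$ ($g = \left(-3 + 1\right)^{2} = \left(-2\right)^{2} = 4$)
$x{\left(G \right)} = G + G^{2} + G \left(1 + G\right)$ ($x{\left(G \right)} = \left(G^{2} + \left(1 + G\right) G\right) + G = \left(G^{2} + G \left(1 + G\right)\right) + G = G + G^{2} + G \left(1 + G\right)$)
$\left(x{\left(b{\left(6,5 \right)} \right)} + g\right)^{2} = \left(2 \cdot 5 \left(1 + 5\right) + 4\right)^{2} = \left(2 \cdot 5 \cdot 6 + 4\right)^{2} = \left(60 + 4\right)^{2} = 64^{2} = 4096$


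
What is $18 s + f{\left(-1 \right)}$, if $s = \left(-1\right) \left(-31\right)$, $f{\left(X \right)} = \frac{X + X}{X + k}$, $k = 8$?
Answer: $\frac{3904}{7} \approx 557.71$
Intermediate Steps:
$f{\left(X \right)} = \frac{2 X}{8 + X}$ ($f{\left(X \right)} = \frac{X + X}{X + 8} = \frac{2 X}{8 + X}$)
$s = 31$
$18 s + f{\left(-1 \right)} = 18 \cdot 31 + 2 \left(-1\right) \frac{1}{8 - 1} = 558 + 2 \left(-1\right) \frac{1}{7} = 558 - \frac{2}{7} = \frac{3904}{7}$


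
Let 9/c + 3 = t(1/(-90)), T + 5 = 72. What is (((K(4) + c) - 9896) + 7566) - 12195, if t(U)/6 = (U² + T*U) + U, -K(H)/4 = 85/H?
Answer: -148581240/10169 ≈ -14611.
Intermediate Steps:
T = 67 (T = -5 + 72 = 67)
K(H) = -340/H
t(U) = 6*U² + 408*U (t(U) = 6*((U² + 67*U) + U) = 6*(U² + 68*U) = 6*U² + 408*U)
c = -12150/10169 (c = 9/(-3 + 6*(68 + 1/(-90))/(-90)) = 9/(-3 + 6*(-1/90)*(68 - 1/90)) = 9/(-3 + 6*(-1/90)*(6119/90)) = 9/(-3 - 6119/1350) = 9/(-10169/1350) = 9*(-1350/10169) = -12150/10169 ≈ -1.1948)
(((K(4) + c) - 9896) + 7566) - 12195 = (((-340/4 - 12150/10169) - 9896) + 7566) - 12195 = (((-340*¼ - 12150/10169) - 9896) + 7566) - 12195 = (((-85 - 12150/10169) - 9896) + 7566) - 12195 = ((-876515/10169 - 9896) + 7566) - 12195 = (-101508939/10169 + 7566) - 12195 = -24570285/10169 - 12195 = -148581240/10169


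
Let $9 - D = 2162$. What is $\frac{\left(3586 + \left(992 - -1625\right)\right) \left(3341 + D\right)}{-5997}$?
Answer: $- \frac{2456388}{1999} \approx -1228.8$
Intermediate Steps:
$D = -2153$ ($D = 9 - 2162 = -2153$)
$\frac{\left(3586 + \left(992 - -1625\right)\right) \left(3341 + D\right)}{-5997} = \frac{\left(3586 + \left(992 - -1625\right)\right) \left(3341 - 2153\right)}{-5997} = \left(3586 + \left(992 + 1625\right)\right) 1188 \left(- \frac{1}{5997}\right) = \left(3586 + 2617\right) 1188 \left(- \frac{1}{5997}\right) = 6203 \cdot 1188 \left(- \frac{1}{5997}\right) = 7369164 \left(- \frac{1}{5997}\right) = - \frac{2456388}{1999}$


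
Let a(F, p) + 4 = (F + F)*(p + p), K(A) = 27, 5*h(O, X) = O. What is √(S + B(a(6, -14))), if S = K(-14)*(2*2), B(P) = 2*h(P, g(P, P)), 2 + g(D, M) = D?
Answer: 2*I*√7 ≈ 5.2915*I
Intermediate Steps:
g(D, M) = -2 + D
h(O, X) = O/5
a(F, p) = -4 + 4*F*p (a(F, p) = -4 + (F + F)*(p + p) = -4 + (2*F)*(2*p) = -4 + 4*F*p)
B(P) = 2*P/5 (B(P) = 2*(P/5) = 2*P/5)
S = 108 (S = 27*(2*2) = 27*4 = 108)
√(S + B(a(6, -14))) = √(108 + 2*(-4 + 4*6*(-14))/5) = √(108 + 2*(-4 - 336)/5) = √(108 + (⅖)*(-340)) = √(108 - 136) = √(-28) = 2*I*√7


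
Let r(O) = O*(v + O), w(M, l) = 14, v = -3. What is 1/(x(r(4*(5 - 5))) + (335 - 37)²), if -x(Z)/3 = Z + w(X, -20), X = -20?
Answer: 1/88762 ≈ 1.1266e-5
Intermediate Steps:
r(O) = O*(-3 + O)
x(Z) = -42 - 3*Z (x(Z) = -3*(Z + 14) = -3*(14 + Z) = -42 - 3*Z)
1/(x(r(4*(5 - 5))) + (335 - 37)²) = 1/((-42 - 3*4*(5 - 5)*(-3 + 4*(5 - 5))) + (335 - 37)²) = 1/((-42 - 3*4*0*(-3 + 4*0)) + 298²) = 1/((-42 - 0*(-3 + 0)) + 88804) = 1/((-42 - 0*(-3)) + 88804) = 1/((-42 - 3*0) + 88804) = 1/((-42 + 0) + 88804) = 1/(-42 + 88804) = 1/88762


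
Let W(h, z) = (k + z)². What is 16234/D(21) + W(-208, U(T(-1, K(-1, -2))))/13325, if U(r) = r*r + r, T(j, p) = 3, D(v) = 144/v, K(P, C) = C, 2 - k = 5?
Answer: 757115119/319800 ≈ 2367.5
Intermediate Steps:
k = -3 (k = 2 - 1*5 = 2 - 5 = -3)
U(r) = r + r² (U(r) = r² + r = r + r²)
W(h, z) = (-3 + z)²
16234/D(21) + W(-208, U(T(-1, K(-1, -2))))/13325 = 16234/((144/21)) + (-3 + 3*(1 + 3))²/13325 = 16234/((144*(1/21))) + (-3 + 3*4)²*(1/13325) = 16234/(48/7) + (-3 + 12)²*(1/13325) = 16234*(7/48) + 9²*(1/13325) = 56819/24 + 81*(1/13325) = 56819/24 + 81/13325 = 757115119/319800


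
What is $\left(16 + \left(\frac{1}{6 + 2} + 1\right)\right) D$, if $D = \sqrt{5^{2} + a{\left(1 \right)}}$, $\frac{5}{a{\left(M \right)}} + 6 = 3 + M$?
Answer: $\frac{411 \sqrt{10}}{16} \approx 81.231$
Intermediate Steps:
$a{\left(M \right)} = \frac{5}{-3 + M}$ ($a{\left(M \right)} = \frac{5}{-6 + \left(3 + M\right)} = \frac{5}{-3 + M}$)
$D = \frac{3 \sqrt{10}}{2}$ ($D = \sqrt{5^{2} + \frac{5}{-3 + 1}} = \sqrt{25 + \frac{5}{-2}} = \sqrt{25 + 5 \left(- \frac{1}{2}\right)} = \sqrt{25 - \frac{5}{2}} = \sqrt{\frac{45}{2}} = \frac{3 \sqrt{10}}{2} \approx 4.7434$)
$\left(16 + \left(\frac{1}{6 + 2} + 1\right)\right) D = \left(16 + \left(\frac{1}{6 + 2} + 1\right)\right) \frac{3 \sqrt{10}}{2} = \left(16 + \left(\frac{1}{8} + 1\right)\right) \frac{3 \sqrt{10}}{2} = \left(16 + \frac{9}{8}\right) \frac{3 \sqrt{10}}{2} = \frac{137 \frac{3 \sqrt{10}}{2}}{8} = \frac{411 \sqrt{10}}{16}$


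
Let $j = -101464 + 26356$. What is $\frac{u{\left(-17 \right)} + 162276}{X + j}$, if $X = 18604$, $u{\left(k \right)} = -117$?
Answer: $- \frac{162159}{56504} \approx -2.8699$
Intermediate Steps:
$j = -75108$
$\frac{u{\left(-17 \right)} + 162276}{X + j} = \frac{-117 + 162276}{18604 - 75108} = \frac{162159}{-56504} = 162159 \left(- \frac{1}{56504}\right) = - \frac{162159}{56504}$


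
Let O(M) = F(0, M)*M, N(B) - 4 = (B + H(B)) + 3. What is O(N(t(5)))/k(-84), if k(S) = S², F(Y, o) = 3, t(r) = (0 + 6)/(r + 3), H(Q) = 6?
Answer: 55/9408 ≈ 0.0058461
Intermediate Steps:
t(r) = 6/(3 + r)
N(B) = 13 + B (N(B) = 4 + ((B + 6) + 3) = 4 + ((6 + B) + 3) = 4 + (9 + B) = 13 + B)
O(M) = 3*M
O(N(t(5)))/k(-84) = (3*(13 + 6/(3 + 5)))/((-84)²) = (3*(13 + 6/8))/7056 = (3*(13 + 6*(⅛)))*(1/7056) = (3*(13 + ¾))*(1/7056) = (3*(55/4))*(1/7056) = (165/4)*(1/7056) = 55/9408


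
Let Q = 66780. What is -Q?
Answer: -66780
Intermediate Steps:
-Q = -1*66780 = -66780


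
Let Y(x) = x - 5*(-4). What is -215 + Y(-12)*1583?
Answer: 12449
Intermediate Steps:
Y(x) = 20 + x (Y(x) = x + 20 = 20 + x)
-215 + Y(-12)*1583 = -215 + (20 - 12)*1583 = -215 + 8*1583 = -215 + 12664 = 12449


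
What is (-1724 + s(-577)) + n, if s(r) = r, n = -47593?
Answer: -49894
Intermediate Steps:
(-1724 + s(-577)) + n = (-1724 - 577) - 47593 = -2301 - 47593 = -49894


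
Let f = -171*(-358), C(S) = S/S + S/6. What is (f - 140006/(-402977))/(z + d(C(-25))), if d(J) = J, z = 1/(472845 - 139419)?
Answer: -1028185172371074/53185307437 ≈ -19332.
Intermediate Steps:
C(S) = 1 + S/6 (C(S) = 1 + S*(⅙) = 1 + S/6)
z = 1/333426 ≈ 2.9992e-6
f = 61218
(f - 140006/(-402977))/(z + d(C(-25))) = (61218 - 140006/(-402977))/(1/333426 + (1 + (⅙)*(-25))) = (61218 - 140006*(-1/402977))/(1/333426 + (1 - 25/6)) = (61218 + 140006/402977)/(1/333426 - 19/6) = 24669585992/(402977*(-527924/166713)) = (24669585992/402977)*(-166713/527924) = -1028185172371074/53185307437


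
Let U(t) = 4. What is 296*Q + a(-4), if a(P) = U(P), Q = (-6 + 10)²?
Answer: 4740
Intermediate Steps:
Q = 16 (Q = 4² = 16)
a(P) = 4
296*Q + a(-4) = 296*16 + 4 = 4736 + 4 = 4740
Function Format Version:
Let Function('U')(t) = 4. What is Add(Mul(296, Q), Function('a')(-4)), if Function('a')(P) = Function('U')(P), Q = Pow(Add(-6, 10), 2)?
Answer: 4740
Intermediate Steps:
Q = 16 (Q = Pow(4, 2) = 16)
Function('a')(P) = 4
Add(Mul(296, Q), Function('a')(-4)) = Add(Mul(296, 16), 4) = Add(4736, 4) = 4740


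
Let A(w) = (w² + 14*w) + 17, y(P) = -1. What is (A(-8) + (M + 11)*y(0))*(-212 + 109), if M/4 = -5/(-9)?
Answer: 40994/9 ≈ 4554.9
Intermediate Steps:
M = 20/9 (M = 4*(-5/(-9)) = 4*(-5*(-⅑)) = 4*(5/9) = 20/9 ≈ 2.2222)
A(w) = 17 + w² + 14*w
(A(-8) + (M + 11)*y(0))*(-212 + 109) = ((17 + (-8)² + 14*(-8)) + (20/9 + 11)*(-1))*(-212 + 109) = ((17 + 64 - 112) + (119/9)*(-1))*(-103) = (-31 - 119/9)*(-103) = -398/9*(-103) = 40994/9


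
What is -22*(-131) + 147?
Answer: 3029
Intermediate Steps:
-22*(-131) + 147 = 2882 + 147 = 3029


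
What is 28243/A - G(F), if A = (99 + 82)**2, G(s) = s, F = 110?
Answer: -3575467/32761 ≈ -109.14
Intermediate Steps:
A = 32761 (A = 181**2 = 32761)
28243/A - G(F) = 28243/32761 - 1*110 = 28243*(1/32761) - 110 = 28243/32761 - 110 = -3575467/32761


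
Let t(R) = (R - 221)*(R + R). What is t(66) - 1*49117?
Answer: -69577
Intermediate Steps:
t(R) = 2*R*(-221 + R) (t(R) = (-221 + R)*(2*R) = 2*R*(-221 + R))
t(66) - 1*49117 = 2*66*(-221 + 66) - 1*49117 = 2*66*(-155) - 49117 = -20460 - 49117 = -69577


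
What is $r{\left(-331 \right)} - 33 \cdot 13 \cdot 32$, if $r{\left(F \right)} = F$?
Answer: $-14059$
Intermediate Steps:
$r{\left(-331 \right)} - 33 \cdot 13 \cdot 32 = -331 - 33 \cdot 13 \cdot 32 = -331 - 429 \cdot 32 = -331 - 13728 = -14059$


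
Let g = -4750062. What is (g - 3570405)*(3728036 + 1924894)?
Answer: -47035017518310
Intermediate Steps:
(g - 3570405)*(3728036 + 1924894) = (-4750062 - 3570405)*(3728036 + 1924894) = -8320467*5652930 = -47035017518310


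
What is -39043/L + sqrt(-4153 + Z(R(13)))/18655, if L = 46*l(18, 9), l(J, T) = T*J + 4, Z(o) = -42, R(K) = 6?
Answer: -39043/7636 + I*sqrt(4195)/18655 ≈ -5.113 + 0.0034719*I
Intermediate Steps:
l(J, T) = 4 + J*T (l(J, T) = J*T + 4 = 4 + J*T)
L = 7636 (L = 46*(4 + 18*9) = 46*(4 + 162) = 46*166 = 7636)
-39043/L + sqrt(-4153 + Z(R(13)))/18655 = -39043/7636 + sqrt(-4153 - 42)/18655 = -39043*1/7636 + sqrt(-4195)*(1/18655) = -39043/7636 + (I*sqrt(4195))*(1/18655) = -39043/7636 + I*sqrt(4195)/18655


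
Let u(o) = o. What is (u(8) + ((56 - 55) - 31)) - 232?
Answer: -254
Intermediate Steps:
(u(8) + ((56 - 55) - 31)) - 232 = (8 + ((56 - 55) - 31)) - 232 = (8 + (1 - 31)) - 232 = (8 - 30) - 232 = -22 - 232 = -254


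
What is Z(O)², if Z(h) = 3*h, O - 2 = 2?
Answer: 144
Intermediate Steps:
O = 4 (O = 2 + 2 = 4)
Z(O)² = (3*4)² = 12² = 144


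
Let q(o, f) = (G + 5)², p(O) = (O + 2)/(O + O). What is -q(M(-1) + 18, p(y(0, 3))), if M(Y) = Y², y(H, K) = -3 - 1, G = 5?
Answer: -100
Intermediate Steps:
y(H, K) = -4
p(O) = (2 + O)/(2*O) (p(O) = (2 + O)/((2*O)) = (2 + O)*(1/(2*O)) = (2 + O)/(2*O))
q(o, f) = 100 (q(o, f) = (5 + 5)² = 10² = 100)
-q(M(-1) + 18, p(y(0, 3))) = -1*100 = -100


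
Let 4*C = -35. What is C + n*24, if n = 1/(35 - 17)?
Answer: -89/12 ≈ -7.4167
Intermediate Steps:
n = 1/18 ≈ 0.055556
C = -35/4 (C = (¼)*(-35) = -35/4 ≈ -8.7500)
C + n*24 = -35/4 + (1/18)*24 = -35/4 + 4/3 = -89/12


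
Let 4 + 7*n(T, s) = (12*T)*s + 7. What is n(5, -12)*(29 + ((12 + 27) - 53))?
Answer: -10755/7 ≈ -1536.4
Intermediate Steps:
n(T, s) = 3/7 + 12*T*s/7 (n(T, s) = -4/7 + ((12*T)*s + 7)/7 = -4/7 + (12*T*s + 7)/7 = -4/7 + (7 + 12*T*s)/7 = -4/7 + (1 + 12*T*s/7) = 3/7 + 12*T*s/7)
n(5, -12)*(29 + ((12 + 27) - 53)) = (3/7 + (12/7)*5*(-12))*(29 + ((12 + 27) - 53)) = (3/7 - 720/7)*(29 + (39 - 53)) = -717*(29 - 14)/7 = -717/7*15 = -10755/7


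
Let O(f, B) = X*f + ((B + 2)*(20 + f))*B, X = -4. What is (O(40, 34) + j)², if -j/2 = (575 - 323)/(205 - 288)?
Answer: 36999774569536/6889 ≈ 5.3708e+9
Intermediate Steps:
j = 504/83 (j = -2*(575 - 323)/(205 - 288) = -504/(-83) = -504*(-1)/83 = -2*(-252/83) = 504/83 ≈ 6.0723)
O(f, B) = -4*f + B*(2 + B)*(20 + f) (O(f, B) = -4*f + ((B + 2)*(20 + f))*B = -4*f + ((2 + B)*(20 + f))*B = -4*f + B*(2 + B)*(20 + f))
(O(40, 34) + j)² = ((-4*40 + 20*34² + 40*34 + 40*34² + 2*34*40) + 504/83)² = ((-160 + 20*1156 + 1360 + 40*1156 + 2720) + 504/83)² = ((-160 + 23120 + 1360 + 46240 + 2720) + 504/83)² = (73280 + 504/83)² = (6082744/83)² = 36999774569536/6889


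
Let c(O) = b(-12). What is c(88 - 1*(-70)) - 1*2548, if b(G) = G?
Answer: -2560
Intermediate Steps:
c(O) = -12
c(88 - 1*(-70)) - 1*2548 = -12 - 1*2548 = -12 - 2548 = -2560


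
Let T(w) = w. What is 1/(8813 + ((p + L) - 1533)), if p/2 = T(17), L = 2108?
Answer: 1/9422 ≈ 0.00010613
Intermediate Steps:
p = 34 (p = 2*17 = 34)
1/(8813 + ((p + L) - 1533)) = 1/(8813 + ((34 + 2108) - 1533)) = 1/(8813 + (2142 - 1533)) = 1/(8813 + 609) = 1/9422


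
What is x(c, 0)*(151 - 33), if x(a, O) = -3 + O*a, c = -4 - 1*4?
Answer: -354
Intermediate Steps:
c = -8 (c = -4 - 4 = -8)
x(c, 0)*(151 - 33) = (-3 + 0*(-8))*(151 - 33) = (-3 + 0)*118 = -3*118 = -354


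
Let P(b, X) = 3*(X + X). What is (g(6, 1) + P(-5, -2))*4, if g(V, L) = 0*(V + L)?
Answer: -48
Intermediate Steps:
g(V, L) = 0 (g(V, L) = 0*(L + V) = 0)
P(b, X) = 6*X (P(b, X) = 3*(2*X) = 6*X)
(g(6, 1) + P(-5, -2))*4 = (0 + 6*(-2))*4 = (0 - 12)*4 = -12*4 = -48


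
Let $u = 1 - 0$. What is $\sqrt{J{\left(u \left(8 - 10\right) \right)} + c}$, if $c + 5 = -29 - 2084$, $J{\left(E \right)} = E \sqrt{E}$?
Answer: $\sqrt{-2118 - 2 i \sqrt{2}} \approx 0.0307 - 46.022 i$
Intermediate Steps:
$u = 1$ ($u = 1 + 0 = 1$)
$J{\left(E \right)} = E^{\frac{3}{2}}$
$c = -2118$ ($c = -5 - 2113 = -2118$)
$\sqrt{J{\left(u \left(8 - 10\right) \right)} + c} = \sqrt{\left(1 \left(8 - 10\right)\right)^{\frac{3}{2}} - 2118} = \sqrt{\left(1 \left(-2\right)\right)^{\frac{3}{2}} - 2118} = \sqrt{\left(-2\right)^{\frac{3}{2}} - 2118} = \sqrt{- 2 i \sqrt{2} - 2118} = \sqrt{-2118 - 2 i \sqrt{2}}$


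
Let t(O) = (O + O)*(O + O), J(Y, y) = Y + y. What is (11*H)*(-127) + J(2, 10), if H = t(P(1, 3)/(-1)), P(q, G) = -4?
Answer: -89396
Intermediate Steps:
t(O) = 4*O**2 (t(O) = (2*O)*(2*O) = 4*O**2)
H = 64 (H = 4*(-4/(-1))**2 = 4*(-4*(-1))**2 = 4*4**2 = 4*16 = 64)
(11*H)*(-127) + J(2, 10) = (11*64)*(-127) + (2 + 10) = 704*(-127) + 12 = -89408 + 12 = -89396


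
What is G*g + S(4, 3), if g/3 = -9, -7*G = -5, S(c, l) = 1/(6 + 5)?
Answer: -1478/77 ≈ -19.195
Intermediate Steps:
S(c, l) = 1/11
G = 5/7 (G = -1/7*(-5) = 5/7 ≈ 0.71429)
g = -27 (g = 3*(-9) = -27)
G*g + S(4, 3) = (5/7)*(-27) + 1/11 = -135/7 + 1/11 = -1478/77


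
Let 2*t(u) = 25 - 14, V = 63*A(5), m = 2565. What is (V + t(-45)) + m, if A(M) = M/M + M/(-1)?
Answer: 4637/2 ≈ 2318.5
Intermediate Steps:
A(M) = 1 - M (A(M) = 1 + M*(-1) = 1 - M)
V = -252 (V = 63*(1 - 1*5) = 63*(1 - 5) = 63*(-4) = -252)
t(u) = 11/2 (t(u) = (25 - 14)/2 = (½)*11 = 11/2)
(V + t(-45)) + m = (-252 + 11/2) + 2565 = -493/2 + 2565 = 4637/2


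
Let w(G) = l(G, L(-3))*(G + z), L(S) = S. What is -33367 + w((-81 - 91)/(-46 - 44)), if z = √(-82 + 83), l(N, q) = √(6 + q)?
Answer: -33367 + 131*√3/45 ≈ -33362.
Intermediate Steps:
z = 1 (z = √1 = 1)
w(G) = √3*(1 + G) (w(G) = √(6 - 3)*(G + 1) = √3*(1 + G))
-33367 + w((-81 - 91)/(-46 - 44)) = -33367 + √3*(1 + (-81 - 91)/(-46 - 44)) = -33367 + √3*(1 - 172/(-90)) = -33367 + √3*(1 - 172*(-1/90)) = -33367 + √3*(1 + 86/45) = -33367 + √3*(131/45) = -33367 + 131*√3/45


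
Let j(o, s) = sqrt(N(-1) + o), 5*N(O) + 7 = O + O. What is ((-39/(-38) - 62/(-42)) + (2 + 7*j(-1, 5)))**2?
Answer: -372299299/3184020 + 3593*I*sqrt(70)/285 ≈ -116.93 + 105.48*I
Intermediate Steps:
N(O) = -7/5 + 2*O/5 (N(O) = -7/5 + (O + O)/5 = -7/5 + (2*O)/5 = -7/5 + 2*O/5)
j(o, s) = sqrt(-9/5 + o) (j(o, s) = sqrt((-7/5 + (2/5)*(-1)) + o) = sqrt((-7/5 - 2/5) + o) = sqrt(-9/5 + o))
((-39/(-38) - 62/(-42)) + (2 + 7*j(-1, 5)))**2 = ((-39/(-38) - 62/(-42)) + (2 + 7*(sqrt(-45 + 25*(-1))/5)))**2 = ((-39*(-1/38) - 62*(-1/42)) + (2 + 7*(sqrt(-45 - 25)/5)))**2 = ((39/38 + 31/21) + (2 + 7*(sqrt(-70)/5)))**2 = (1997/798 + (2 + 7*((I*sqrt(70))/5)))**2 = (1997/798 + (2 + 7*(I*sqrt(70)/5)))**2 = (1997/798 + (2 + 7*I*sqrt(70)/5))**2 = (3593/798 + 7*I*sqrt(70)/5)**2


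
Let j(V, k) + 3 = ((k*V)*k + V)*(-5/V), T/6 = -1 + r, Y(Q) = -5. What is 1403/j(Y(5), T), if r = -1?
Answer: -1403/728 ≈ -1.9272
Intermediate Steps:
T = -12 (T = 6*(-1 - 1) = 6*(-2) = -12)
j(V, k) = -3 - 5*(V + V*k**2)/V (j(V, k) = -3 + ((k*V)*k + V)*(-5/V) = -3 + ((V*k)*k + V)*(-5/V) = -3 + (V*k**2 + V)*(-5/V) = -3 + (V + V*k**2)*(-5/V) = -3 - 5*(V + V*k**2)/V)
1403/j(Y(5), T) = 1403/(-8 - 5*(-12)**2) = 1403/(-8 - 5*144) = 1403/(-8 - 720) = 1403/(-728) = 1403*(-1/728) = -1403/728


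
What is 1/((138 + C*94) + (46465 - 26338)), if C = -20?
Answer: 1/18385 ≈ 5.4392e-5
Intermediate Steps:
1/((138 + C*94) + (46465 - 26338)) = 1/((138 - 20*94) + (46465 - 26338)) = 1/((138 - 1880) + 20127) = 1/(-1742 + 20127) = 1/18385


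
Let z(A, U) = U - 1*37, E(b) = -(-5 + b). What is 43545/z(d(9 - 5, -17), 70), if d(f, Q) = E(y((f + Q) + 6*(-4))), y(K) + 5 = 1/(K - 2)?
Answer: 14515/11 ≈ 1319.5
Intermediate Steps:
y(K) = -5 + 1/(-2 + K) (y(K) = -5 + 1/(K - 2) = -5 + 1/(-2 + K))
E(b) = 5 - b
d(f, Q) = 5 - (131 - 5*Q - 5*f)/(-26 + Q + f) (d(f, Q) = 5 - (11 - 5*((f + Q) + 6*(-4)))/(-2 + ((f + Q) + 6*(-4))) = 5 - (11 - 5*((Q + f) - 24))/(-2 + ((Q + f) - 24)) = 5 - (11 - 5*(-24 + Q + f))/(-2 + (-24 + Q + f)) = 5 - (11 + (120 - 5*Q - 5*f))/(-26 + Q + f) = 5 - (131 - 5*Q - 5*f)/(-26 + Q + f))
z(A, U) = -37 + U (z(A, U) = U - 37 = -37 + U)
43545/z(d(9 - 5, -17), 70) = 43545/(-37 + 70) = 43545/33 = 43545*(1/33) = 14515/11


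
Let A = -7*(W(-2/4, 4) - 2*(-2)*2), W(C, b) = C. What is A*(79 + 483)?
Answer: -29505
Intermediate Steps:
A = -105/2 (A = -7*(-2/4 - 2*(-2)*2) = -7*(-2*¼ + 4*2) = -7*(-½ + 8) = -7*15/2 = -105/2 ≈ -52.500)
A*(79 + 483) = -105*(79 + 483)/2 = -105/2*562 = -29505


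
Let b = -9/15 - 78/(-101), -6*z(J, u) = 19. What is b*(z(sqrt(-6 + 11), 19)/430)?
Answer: -551/434300 ≈ -0.0012687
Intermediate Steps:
z(J, u) = -19/6 (z(J, u) = -1/6*19 = -19/6)
b = 87/505 (b = -9*1/15 - 78*(-1/101) = -3/5 + 78/101 = 87/505 ≈ 0.17228)
b*(z(sqrt(-6 + 11), 19)/430) = 87*(-19/6/430)/505 = 87*(-19/6*1/430)/505 = (87/505)*(-19/2580) = -551/434300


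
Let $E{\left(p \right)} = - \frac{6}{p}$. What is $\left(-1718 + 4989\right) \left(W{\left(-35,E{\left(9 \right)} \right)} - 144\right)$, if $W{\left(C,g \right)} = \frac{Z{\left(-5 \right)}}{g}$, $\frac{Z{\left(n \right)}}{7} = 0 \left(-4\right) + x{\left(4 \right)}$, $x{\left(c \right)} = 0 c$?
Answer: $-471024$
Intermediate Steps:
$x{\left(c \right)} = 0$
$Z{\left(n \right)} = 0$ ($Z{\left(n \right)} = 7 \left(0 \left(-4\right) + 0\right) = 7 \left(0 + 0\right) = 7 \cdot 0 = 0$)
$W{\left(C,g \right)} = 0$ ($W{\left(C,g \right)} = \frac{0}{g} = 0$)
$\left(-1718 + 4989\right) \left(W{\left(-35,E{\left(9 \right)} \right)} - 144\right) = \left(-1718 + 4989\right) \left(0 - 144\right) = 3271 \left(-144\right) = -471024$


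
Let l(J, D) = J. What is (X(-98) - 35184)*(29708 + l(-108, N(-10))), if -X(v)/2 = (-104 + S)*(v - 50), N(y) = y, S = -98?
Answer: -2811289600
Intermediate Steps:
X(v) = -20200 + 404*v (X(v) = -2*(-104 - 98)*(v - 50) = -(-404)*(-50 + v) = -2*(10100 - 202*v) = -20200 + 404*v)
(X(-98) - 35184)*(29708 + l(-108, N(-10))) = ((-20200 + 404*(-98)) - 35184)*(29708 - 108) = ((-20200 - 39592) - 35184)*29600 = (-59792 - 35184)*29600 = -94976*29600 = -2811289600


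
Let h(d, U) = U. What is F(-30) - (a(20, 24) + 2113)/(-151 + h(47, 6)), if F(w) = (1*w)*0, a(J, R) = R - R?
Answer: 2113/145 ≈ 14.572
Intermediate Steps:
a(J, R) = 0
F(w) = 0 (F(w) = w*0 = 0)
F(-30) - (a(20, 24) + 2113)/(-151 + h(47, 6)) = 0 - (0 + 2113)/(-151 + 6) = 0 - 2113/(-145) = 0 - 2113*(-1)/145 = 0 - 1*(-2113/145) = 0 + 2113/145 = 2113/145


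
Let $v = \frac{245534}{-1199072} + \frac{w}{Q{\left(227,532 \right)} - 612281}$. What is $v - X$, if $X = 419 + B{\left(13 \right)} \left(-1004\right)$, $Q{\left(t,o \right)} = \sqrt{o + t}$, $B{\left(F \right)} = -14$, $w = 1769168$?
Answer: $- \frac{1627040016471714567811}{112379432639449136} - \frac{884584 \sqrt{759}}{187444011101} \approx -14478.0$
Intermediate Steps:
$X = 14475$ ($X = 419 - -14056 = 419 + 14056 = 14475$)
$v = - \frac{122767}{599536} + \frac{1769168}{-612281 + \sqrt{759}}$ ($v = \frac{245534}{-1199072} + \frac{1769168}{\sqrt{532 + 227} - 612281} = 245534 \left(- \frac{1}{1199072}\right) + \frac{1769168}{\sqrt{759} - 612281} = - \frac{122767}{599536} + \frac{1769168}{-612281 + \sqrt{759}} \approx -3.0944$)
$v - X = \left(- \frac{347729015688324211}{112379432639449136} - \frac{884584 \sqrt{759}}{187444011101}\right) - 14475 = - \frac{1627040016471714567811}{112379432639449136} - \frac{884584 \sqrt{759}}{187444011101}$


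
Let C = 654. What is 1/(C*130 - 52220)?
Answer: 1/32800 ≈ 3.0488e-5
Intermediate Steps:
1/(C*130 - 52220) = 1/(654*130 - 52220) = 1/(85020 - 52220) = 1/32800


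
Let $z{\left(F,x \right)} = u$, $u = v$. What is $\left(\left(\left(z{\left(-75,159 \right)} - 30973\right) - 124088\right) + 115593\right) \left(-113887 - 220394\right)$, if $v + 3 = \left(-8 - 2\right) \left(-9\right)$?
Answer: $13164320061$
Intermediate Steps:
$v = 87$ ($v = -3 + \left(-8 - 2\right) \left(-9\right) = -3 - -90 = -3 + 90 = 87$)
$u = 87$
$z{\left(F,x \right)} = 87$
$\left(\left(\left(z{\left(-75,159 \right)} - 30973\right) - 124088\right) + 115593\right) \left(-113887 - 220394\right) = \left(\left(\left(87 - 30973\right) - 124088\right) + 115593\right) \left(-113887 - 220394\right) = \left(\left(-30886 - 124088\right) + 115593\right) \left(-113887 - 220394\right) = \left(-154974 + 115593\right) \left(-334281\right) = \left(-39381\right) \left(-334281\right) = 13164320061$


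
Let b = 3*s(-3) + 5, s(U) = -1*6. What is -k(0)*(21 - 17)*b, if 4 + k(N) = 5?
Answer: 52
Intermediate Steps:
s(U) = -6
k(N) = 1 (k(N) = -4 + 5 = 1)
b = -13 (b = 3*(-6) + 5 = -18 + 5 = -13)
-k(0)*(21 - 17)*b = -1*(21 - 17)*(-13) = -1*4*(-13) = -4*(-13) = -1*(-52) = 52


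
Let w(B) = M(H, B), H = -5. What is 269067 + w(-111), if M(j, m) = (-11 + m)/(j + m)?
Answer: 15605947/58 ≈ 2.6907e+5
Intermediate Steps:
M(j, m) = (-11 + m)/(j + m)
w(B) = (-11 + B)/(-5 + B)
269067 + w(-111) = 269067 + (-11 - 111)/(-5 - 111) = 269067 - 122/(-116) = 269067 - 1/116*(-122) = 269067 + 61/58 = 15605947/58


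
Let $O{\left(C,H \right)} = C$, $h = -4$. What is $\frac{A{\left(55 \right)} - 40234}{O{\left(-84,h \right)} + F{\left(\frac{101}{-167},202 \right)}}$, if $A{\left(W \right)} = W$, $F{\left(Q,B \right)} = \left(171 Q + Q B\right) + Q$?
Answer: $\frac{113727}{878} \approx 129.53$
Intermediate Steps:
$F{\left(Q,B \right)} = 172 Q + B Q$ ($F{\left(Q,B \right)} = \left(171 Q + B Q\right) + Q = 172 Q + B Q$)
$\frac{A{\left(55 \right)} - 40234}{O{\left(-84,h \right)} + F{\left(\frac{101}{-167},202 \right)}} = \frac{55 - 40234}{-84 + \frac{101}{-167} \left(172 + 202\right)} = - \frac{40179}{-84 + 101 \left(- \frac{1}{167}\right) 374} = - \frac{40179}{-84 - \frac{37774}{167}} = - \frac{40179}{- \frac{51802}{167}} = \left(-40179\right) \left(- \frac{167}{51802}\right) = \frac{113727}{878}$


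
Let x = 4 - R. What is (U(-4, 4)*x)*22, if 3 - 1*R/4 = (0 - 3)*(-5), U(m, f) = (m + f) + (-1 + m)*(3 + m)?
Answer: 5720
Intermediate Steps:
U(m, f) = f + m + (-1 + m)*(3 + m) (U(m, f) = (f + m) + (-1 + m)*(3 + m) = f + m + (-1 + m)*(3 + m))
R = -48 (R = 12 - 4*(0 - 3)*(-5) = 12 - (-12)*(-5) = 12 - 4*15 = 12 - 60 = -48)
x = 52 (x = 4 - 1*(-48) = 4 + 48 = 52)
(U(-4, 4)*x)*22 = ((-3 + 4 + (-4)² + 3*(-4))*52)*22 = ((-3 + 4 + 16 - 12)*52)*22 = (5*52)*22 = 260*22 = 5720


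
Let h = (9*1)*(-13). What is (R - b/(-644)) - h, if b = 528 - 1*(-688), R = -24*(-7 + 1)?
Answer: 42325/161 ≈ 262.89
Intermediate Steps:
h = -117 (h = 9*(-13) = -117)
R = 144 (R = -24*(-6) = 144)
b = 1216 (b = 528 + 688 = 1216)
(R - b/(-644)) - h = (144 - 1216/(-644)) - 1*(-117) = (144 - 1216*(-1)/644) + 117 = (144 - 1*(-304/161)) + 117 = (144 + 304/161) + 117 = 23488/161 + 117 = 42325/161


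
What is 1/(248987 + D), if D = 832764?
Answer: 1/1081751 ≈ 9.2443e-7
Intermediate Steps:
1/(248987 + D) = 1/(248987 + 832764) = 1/1081751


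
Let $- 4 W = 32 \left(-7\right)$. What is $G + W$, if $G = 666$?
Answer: $722$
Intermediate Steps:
$W = 56$ ($W = - \frac{32 \left(-7\right)}{4} = \left(- \frac{1}{4}\right) \left(-224\right) = 56$)
$G + W = 666 + 56 = 722$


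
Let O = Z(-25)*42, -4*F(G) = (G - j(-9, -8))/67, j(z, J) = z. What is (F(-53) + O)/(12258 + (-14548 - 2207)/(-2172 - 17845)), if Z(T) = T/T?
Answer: 56548025/16440804447 ≈ 0.0034395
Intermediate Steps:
Z(T) = 1
F(G) = -9/268 - G/268 (F(G) = -(G - 1*(-9))/(4*67) = -(G + 9)/(4*67) = -(9 + G)/(4*67) = -(9/67 + G/67)/4 = -9/268 - G/268)
O = 42 (O = 1*42 = 42)
(F(-53) + O)/(12258 + (-14548 - 2207)/(-2172 - 17845)) = ((-9/268 - 1/268*(-53)) + 42)/(12258 + (-14548 - 2207)/(-2172 - 17845)) = ((-9/268 + 53/268) + 42)/(12258 - 16755/(-20017)) = (11/67 + 42)/(12258 - 16755*(-1/20017)) = 2825/(67*(12258 + 16755/20017)) = 2825/(67*(245385141/20017)) = (2825/67)*(20017/245385141) = 56548025/16440804447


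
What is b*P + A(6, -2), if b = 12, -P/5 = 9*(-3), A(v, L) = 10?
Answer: 1630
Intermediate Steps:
P = 135 (P = -45*(-3) = -5*(-27) = 135)
b*P + A(6, -2) = 12*135 + 10 = 1620 + 10 = 1630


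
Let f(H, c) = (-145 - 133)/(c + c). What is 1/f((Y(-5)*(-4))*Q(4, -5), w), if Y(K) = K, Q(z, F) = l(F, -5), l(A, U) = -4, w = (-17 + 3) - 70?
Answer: 84/139 ≈ 0.60432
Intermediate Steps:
w = -84 (w = -14 - 70 = -84)
Q(z, F) = -4
f(H, c) = -139/c (f(H, c) = -278*1/(2*c) = -139/c)
1/f((Y(-5)*(-4))*Q(4, -5), w) = 1/(-139/(-84)) = 1/(-139*(-1/84)) = 1/(139/84) = 84/139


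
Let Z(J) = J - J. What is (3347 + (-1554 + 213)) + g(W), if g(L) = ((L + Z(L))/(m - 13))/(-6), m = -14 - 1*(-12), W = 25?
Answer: 36113/18 ≈ 2006.3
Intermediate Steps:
Z(J) = 0
m = -2 (m = -14 + 12 = -2)
g(L) = L/90 (g(L) = ((L + 0)/(-2 - 13))/(-6) = (L/(-15))*(-1/6) = (L*(-1/15))*(-1/6) = -L/15*(-1/6) = L/90)
(3347 + (-1554 + 213)) + g(W) = (3347 + (-1554 + 213)) + (1/90)*25 = (3347 - 1341) + 5/18 = 2006 + 5/18 = 36113/18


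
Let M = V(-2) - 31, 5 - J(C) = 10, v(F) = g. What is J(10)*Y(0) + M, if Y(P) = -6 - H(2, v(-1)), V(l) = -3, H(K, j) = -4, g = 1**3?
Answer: -24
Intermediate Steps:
g = 1
v(F) = 1
J(C) = -5 (J(C) = 5 - 1*10 = 5 - 10 = -5)
Y(P) = -2 (Y(P) = -6 - 1*(-4) = -6 + 4 = -2)
M = -34 (M = -3 - 31 = -34)
J(10)*Y(0) + M = -5*(-2) - 34 = 10 - 34 = -24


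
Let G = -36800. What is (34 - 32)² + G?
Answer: -36796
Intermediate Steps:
(34 - 32)² + G = (34 - 32)² - 36800 = 2² - 36800 = 4 - 36800 = -36796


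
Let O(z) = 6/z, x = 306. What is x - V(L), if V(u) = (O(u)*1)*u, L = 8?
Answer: 300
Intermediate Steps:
V(u) = 6 (V(u) = ((6/u)*1)*u = (6/u)*u = 6)
x - V(L) = 306 - 1*6 = 306 - 6 = 300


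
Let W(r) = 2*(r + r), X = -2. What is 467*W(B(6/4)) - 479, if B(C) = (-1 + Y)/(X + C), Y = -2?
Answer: 10729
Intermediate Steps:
B(C) = -3/(-2 + C) (B(C) = (-1 - 2)/(-2 + C) = -3/(-2 + C))
W(r) = 4*r (W(r) = 2*(2*r) = 4*r)
467*W(B(6/4)) - 479 = 467*(4*(-3/(-2 + 6/4))) - 479 = 467*(4*(-3/(-2 + 6*(1/4)))) - 479 = 467*(4*(-3/(-2 + 3/2))) - 479 = 467*(4*(-3/(-1/2))) - 479 = 467*(4*(-3*(-2))) - 479 = 467*(4*6) - 479 = 467*24 - 479 = 11208 - 479 = 10729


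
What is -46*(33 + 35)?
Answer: -3128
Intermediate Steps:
-46*(33 + 35) = -46*68 = -3128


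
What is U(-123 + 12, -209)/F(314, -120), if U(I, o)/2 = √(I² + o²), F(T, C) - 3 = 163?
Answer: √56002/83 ≈ 2.8512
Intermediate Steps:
F(T, C) = 166 (F(T, C) = 3 + 163 = 166)
U(I, o) = 2*√(I² + o²)
U(-123 + 12, -209)/F(314, -120) = (2*√((-123 + 12)² + (-209)²))/166 = (2*√((-111)² + 43681))*(1/166) = (2*√(12321 + 43681))*(1/166) = (2*√56002)*(1/166) = √56002/83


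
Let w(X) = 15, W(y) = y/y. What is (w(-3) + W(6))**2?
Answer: 256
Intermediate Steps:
W(y) = 1
(w(-3) + W(6))**2 = (15 + 1)**2 = 16**2 = 256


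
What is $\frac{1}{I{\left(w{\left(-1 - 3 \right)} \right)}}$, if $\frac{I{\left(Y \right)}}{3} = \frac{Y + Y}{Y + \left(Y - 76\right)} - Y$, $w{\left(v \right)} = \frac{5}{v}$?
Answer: $\frac{628}{2415} \approx 0.26004$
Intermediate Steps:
$I{\left(Y \right)} = - 3 Y + \frac{6 Y}{-76 + 2 Y}$ ($I{\left(Y \right)} = 3 \left(\frac{Y + Y}{Y + \left(Y - 76\right)} - Y\right) = 3 \left(\frac{2 Y}{Y + \left(-76 + Y\right)} - Y\right) = 3 \left(\frac{2 Y}{-76 + 2 Y} - Y\right) = 3 \left(- Y + \frac{2 Y}{-76 + 2 Y}\right) = - 3 Y + \frac{6 Y}{-76 + 2 Y}$)
$\frac{1}{I{\left(w{\left(-1 - 3 \right)} \right)}} = \frac{1}{3 \frac{5}{-1 - 3} \frac{1}{-38 + \frac{5}{-1 - 3}} \left(39 - \frac{5}{-1 - 3}\right)} = \frac{1}{3 \frac{5}{-4} \frac{1}{-38 + \frac{5}{-4}} \left(39 - \frac{5}{-4}\right)} = \frac{1}{3 \cdot 5 \left(- \frac{1}{4}\right) \frac{1}{-38 + 5 \left(- \frac{1}{4}\right)} \left(39 - 5 \left(- \frac{1}{4}\right)\right)} = \frac{1}{3 \left(- \frac{5}{4}\right) \frac{1}{-38 - \frac{5}{4}} \left(39 - - \frac{5}{4}\right)} = \frac{1}{3 \left(- \frac{5}{4}\right) \frac{1}{- \frac{157}{4}} \left(39 + \frac{5}{4}\right)} = \frac{1}{3 \left(- \frac{5}{4}\right) \left(- \frac{4}{157}\right) \frac{161}{4}} = \frac{1}{\frac{2415}{628}} = \frac{628}{2415}$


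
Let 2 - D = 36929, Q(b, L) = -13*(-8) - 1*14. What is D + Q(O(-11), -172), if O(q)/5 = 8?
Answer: -36837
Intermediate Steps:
O(q) = 40 (O(q) = 5*8 = 40)
Q(b, L) = 90 (Q(b, L) = 104 - 14 = 90)
D = -36927 (D = 2 - 1*36929 = 2 - 36929 = -36927)
D + Q(O(-11), -172) = -36927 + 90 = -36837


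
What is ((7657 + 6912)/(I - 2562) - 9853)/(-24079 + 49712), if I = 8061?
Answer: -54167078/140955867 ≈ -0.38428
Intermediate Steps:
((7657 + 6912)/(I - 2562) - 9853)/(-24079 + 49712) = ((7657 + 6912)/(8061 - 2562) - 9853)/(-24079 + 49712) = (14569/5499 - 9853)/25633 = (14569*(1/5499) - 9853)*(1/25633) = (14569/5499 - 9853)*(1/25633) = -54167078/5499*1/25633 = -54167078/140955867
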